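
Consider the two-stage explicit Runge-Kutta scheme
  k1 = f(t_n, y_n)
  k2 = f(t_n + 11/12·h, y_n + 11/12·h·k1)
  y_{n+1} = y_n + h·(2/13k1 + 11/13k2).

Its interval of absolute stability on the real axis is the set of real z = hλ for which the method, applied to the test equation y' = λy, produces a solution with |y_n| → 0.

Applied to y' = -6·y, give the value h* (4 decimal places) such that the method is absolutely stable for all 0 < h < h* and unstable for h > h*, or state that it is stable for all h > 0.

Set f=λy, z=hλ:
  k1=λy_n ⇒ h·k1=z·y_n;  k2=λ(1+11/12z)y_n ⇒ h·k2=z(1+11/12z)y_n
  y_{n+1}/y_n = 1 + 2/13z + 11/13z(1+11/12z) = 1 + z + 121/156z²
  Hence R(z) = 1 + z + 121/156z².

Need |R(x)|<1, x<0.
x=-1.77: |R|=1.6600
R=1: x+121/156x²=0 ⇒ x=−156/121=-1.2893; min R=1−1/(4·121/156)=0.6777>−1
Confirm numerically:
  x=-0.784: |R|=0.69275 <1
  x=-0.674: |R|=0.67836 <1
  x=-0.544: |R|=0.68554 <1
  x=-0.530: |R|=0.68788 <1
  x=-1.740: |R|=1.60833 >1
  x=-1.673: |R|=1.49796 >1
  x=-1.492: |R|=1.23463 >1
Stable set (-1.2893, 0).

(-1.2893,0); λ=-6 ⇒ h* = (156/121)/6 = 0.2149.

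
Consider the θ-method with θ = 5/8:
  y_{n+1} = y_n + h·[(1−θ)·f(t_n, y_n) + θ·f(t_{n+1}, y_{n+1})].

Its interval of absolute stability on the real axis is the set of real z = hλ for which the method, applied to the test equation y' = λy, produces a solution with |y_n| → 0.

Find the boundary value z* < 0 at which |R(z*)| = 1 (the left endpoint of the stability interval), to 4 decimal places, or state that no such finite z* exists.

On y'=λy, z=hλ:
  y_{n+1} = y_n + z·[3/8·y_n + 5/8·y_{n+1}] ⇒ (1 − 5/8z)y_{n+1} = (1 + 3/8z)y_n
  so R(z) = (1 + 3/8z)/(1 − 5/8z).

Boundary: |R(x)|=1, x<0.
x=-0.69: |R|=0.5179
x=-2: |R|=0.1111
x=-10: |R|=0.3793
x=-100: |R|=0.5748
θ=5/8≥1/2 ⇒ |1+3/8x|<|1−5/8x| ∀x<0 ⇒ stable on all of ℝ⁻.

unbounded; (−∞, 0).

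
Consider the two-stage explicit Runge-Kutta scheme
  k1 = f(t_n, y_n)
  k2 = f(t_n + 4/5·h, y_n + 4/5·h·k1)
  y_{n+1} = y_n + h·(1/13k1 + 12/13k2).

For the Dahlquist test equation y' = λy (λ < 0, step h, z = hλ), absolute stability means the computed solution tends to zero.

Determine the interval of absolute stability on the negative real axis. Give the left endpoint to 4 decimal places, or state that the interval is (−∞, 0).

z∈(-1.3542,0).

Test eqn y'=λy, z=hλ:
  k1=λy_n ⇒ h·k1=z·y_n;  k2=λ(1+4/5z)y_n ⇒ h·k2=z(1+4/5z)y_n
  y_{n+1}/y_n = 1 + 1/13z + 12/13z(1+4/5z) = 1 + z + 48/65z²
  Hence R(z) = 1 + z + 48/65z².

Find x<0 with |R(x)|<1.
x=-1.69: |R|=1.4191
R=1: x+48/65x²=0 ⇒ x=−65/48=-1.3542; min R=1−1/(4·48/65)=0.6615>−1
Confirm numerically:
  x=-1.309: |R|=0.95634 <1
  x=-1.013: |R|=0.74479 <1
  x=-0.904: |R|=0.69948 <1
  x=-1.861: |R|=1.69653 >1
  x=-1.565: |R|=1.24366 >1
  x=-1.554: |R|=1.22932 >1
Interval (-1.3542, 0).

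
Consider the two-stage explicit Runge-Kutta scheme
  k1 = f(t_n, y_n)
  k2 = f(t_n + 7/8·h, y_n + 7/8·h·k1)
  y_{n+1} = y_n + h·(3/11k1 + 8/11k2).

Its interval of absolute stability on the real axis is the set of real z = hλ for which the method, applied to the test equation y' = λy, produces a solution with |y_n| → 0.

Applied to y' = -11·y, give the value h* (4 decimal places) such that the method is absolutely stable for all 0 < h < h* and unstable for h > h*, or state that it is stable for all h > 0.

(-1.5714,0); λ=-11 ⇒ h* = (11/7)/11 = 0.1429.

Set f=λy, z=hλ:
  k1=λy_n ⇒ h·k1=z·y_n;  k2=λ(1+7/8z)y_n ⇒ h·k2=z(1+7/8z)y_n
  y_{n+1}/y_n = 1 + 3/11z + 8/11z(1+7/8z) = 1 + z + 7/11z²
  R(z) = 1 + z + 7/11z².

Need |R(x)|<1, x<0.
x=-0.57: |R|=0.6368
R=1: x+7/11x²=0 ⇒ x=−11/7=-1.5714; min R=1−1/(4·7/11)=0.6071>−1
Confirm numerically:
  x=-1.188: |R|=0.71013 <1
  x=-0.711: |R|=0.61070 <1
  x=-0.688: |R|=0.61322 <1
  x=-1.881: |R|=1.37056 >1
  x=-1.785: |R|=1.24260 >1
  x=-1.647: |R|=1.07921 >1
So |R|<1 on (-1.5714, 0).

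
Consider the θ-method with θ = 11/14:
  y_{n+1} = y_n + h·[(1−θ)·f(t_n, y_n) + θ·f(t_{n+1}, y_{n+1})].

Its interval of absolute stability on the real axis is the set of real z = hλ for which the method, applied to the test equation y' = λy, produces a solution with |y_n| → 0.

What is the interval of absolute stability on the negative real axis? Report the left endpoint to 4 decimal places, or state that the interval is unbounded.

interval (−∞, 0).

On y'=λy, z=hλ:
  y_{n+1} = y_n + z·[3/14·y_n + 11/14·y_{n+1}] ⇒ (1 − 11/14z)y_{n+1} = (1 + 3/14z)y_n
  so R(z) = (1 + 3/14z)/(1 − 11/14z).

Boundary: |R(x)|=1, x<0.
x=-1.56: |R|=0.2991
x=-2: |R|=0.2222
x=-10: |R|=0.1290
x=-100: |R|=0.2567
θ=11/14≥1/2 ⇒ |1+3/14x|<|1−11/14x| ∀x<0 ⇒ interval (−∞,0).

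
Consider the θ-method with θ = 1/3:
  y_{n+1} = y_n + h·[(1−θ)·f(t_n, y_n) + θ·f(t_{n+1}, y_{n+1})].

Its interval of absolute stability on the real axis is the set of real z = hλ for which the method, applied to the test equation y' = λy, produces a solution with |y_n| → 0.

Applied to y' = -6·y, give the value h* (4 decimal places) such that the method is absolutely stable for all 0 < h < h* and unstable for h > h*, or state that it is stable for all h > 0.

Set f=λy, z=hλ:
  y_{n+1} = y_n + z·[2/3·y_n + 1/3·y_{n+1}] ⇒ (1 − 1/3z)y_{n+1} = (1 + 2/3z)y_n
  Hence R(z) = (1 + 2/3z)/(1 − 1/3z).

Solve |R(x)|<1 on ℝ⁻.
x=-1.32: |R|=0.0833
R=−1: 1+2/3x = −1+1/3x ⇒ -1/3x=2 ⇒ x=2/(-1/3)=-6.0000
Confirm numerically:
  x=-4.346: |R|=0.77484 <1
  x=-4.147: |R|=0.74073 <1
  x=-3.694: |R|=0.65551 <1
  x=-6.256: |R|=1.02766 >1
  x=-6.025: |R|=1.00277 >1
So |R|<1 on (-6.0000, 0).

(-6.0000,0); λ=-6 ⇒ h* = (6)/6 = 1.0000.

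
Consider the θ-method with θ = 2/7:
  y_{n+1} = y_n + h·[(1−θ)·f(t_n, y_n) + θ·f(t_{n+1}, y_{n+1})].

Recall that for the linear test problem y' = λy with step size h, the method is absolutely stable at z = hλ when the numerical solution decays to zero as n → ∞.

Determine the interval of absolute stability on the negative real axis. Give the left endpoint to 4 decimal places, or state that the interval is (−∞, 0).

z∈(-4.6667,0).

With y'=λy (z=hλ):
  y_{n+1} = y_n + z·[5/7·y_n + 2/7·y_{n+1}] ⇒ (1 − 2/7z)y_{n+1} = (1 + 5/7z)y_n
  ⇒ R(z) = (1 + 5/7z)/(1 − 2/7z).

Solve |R(x)|<1 on ℝ⁻.
x=-0.97: |R|=0.2405
R=−1: 1+5/7x = −1+2/7x ⇒ -3/7x=2 ⇒ x=2/(-3/7)=-4.6667
Confirm numerically:
  x=-3.859: |R|=0.83537 <1
  x=-3.255: |R|=0.68653 <1
  x=-2.883: |R|=0.58084 <1
  x=-4.977: |R|=1.05491 >1
  x=-4.851: |R|=1.03311 >1
So |R|<1 on (-4.6667, 0).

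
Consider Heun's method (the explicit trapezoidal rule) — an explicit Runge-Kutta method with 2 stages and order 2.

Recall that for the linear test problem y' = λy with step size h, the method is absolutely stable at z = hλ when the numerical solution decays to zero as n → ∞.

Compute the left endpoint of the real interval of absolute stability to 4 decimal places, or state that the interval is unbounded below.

Test eqn y'=λy, z=hλ:
  order 2, 2-stage ⇒ R(z)=1+z+z^2/2
  (e.g. R(-1.76)=0.78880, |R|=0.78880)

Boundary: |R(x)|=1, x<0.
x=-1.76: |R|=0.7888
|R(-1)|=0.5000 |R(-0.82)|=0.5162 |R(-0.67)|=0.5544
Bisect:
  x_lo=-2.6578 |R|=1.8741  x_hi=-0.1535 |R|=0.8583
  mid=-1.40563 |R|=0.58227 →hi
  mid=-2.03170 |R|=1.03221 →lo
  mid=-1.71867 |R|=0.75824 →hi
  mid=-1.87519 |R|=0.88298 →hi
  mid=-1.95344 |R|=0.95453 →hi
  mid=-1.99257 |R|=0.99260 →hi
  mid=-2.01214 |R|=1.01221 →lo
  ...
  [-2.00006,-1.99991] ⇒ x*=-2.0000
Stable set (-2.0000, 0).

z* = -2.0000.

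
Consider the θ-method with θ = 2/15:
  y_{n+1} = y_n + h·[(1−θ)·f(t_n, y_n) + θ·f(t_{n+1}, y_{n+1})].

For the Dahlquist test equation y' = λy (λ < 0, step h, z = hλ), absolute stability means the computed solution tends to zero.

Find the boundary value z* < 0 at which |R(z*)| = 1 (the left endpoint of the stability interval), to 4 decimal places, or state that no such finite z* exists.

left endpoint -2.7273.

With y'=λy (z=hλ):
  y_{n+1} = y_n + z·[13/15·y_n + 2/15·y_{n+1}] ⇒ (1 − 2/15z)y_{n+1} = (1 + 13/15z)y_n
  R(z) = (1 + 13/15z)/(1 − 2/15z).

Find x<0 with |R(x)|<1.
x=-1.34: |R|=0.1369
R=−1: 1+13/15x = −1+2/15x ⇒ -11/15x=2 ⇒ x=2/(-11/15)=-2.7273
Confirm numerically:
  x=-1.679: |R|=0.37188 <1
  x=-1.603: |R|=0.32072 <1
  x=-1.599: |R|=0.31800 <1
  x=-1.383: |R|=0.16768 <1
  x=-3.294: |R|=1.28877 >1
  x=-2.978: |R|=1.13161 >1
  x=-2.757: |R|=1.01594 >1
Interval (-2.7273, 0).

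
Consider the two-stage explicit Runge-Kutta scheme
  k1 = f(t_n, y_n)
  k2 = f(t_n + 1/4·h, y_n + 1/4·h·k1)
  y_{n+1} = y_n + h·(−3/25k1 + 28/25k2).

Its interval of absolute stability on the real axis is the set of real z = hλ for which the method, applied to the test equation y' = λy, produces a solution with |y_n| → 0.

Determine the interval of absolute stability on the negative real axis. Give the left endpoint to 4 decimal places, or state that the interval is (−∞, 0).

z∈(-3.5714,0).

Set f=λy, z=hλ:
  k1=λy_n ⇒ h·k1=z·y_n;  k2=λ(1+1/4z)y_n ⇒ h·k2=z(1+1/4z)y_n
  y_{n+1}/y_n = 1 − 3/25z + 28/25z(1+1/4z) = 1 + z + 7/25z²
  R(z) = 1 + z + 7/25z².

Need |R(x)|<1, x<0.
x=-1.6: |R|=0.1168
R=1: x+7/25x²=0 ⇒ x=−25/7=-3.5714; min R=1−1/(4·7/25)=0.1071>−1
Confirm numerically:
  x=-3.018: |R|=0.53233 <1
  x=-2.215: |R|=0.15874 <1
  x=-2.133: |R|=0.14091 <1
  x=-1.710: |R|=0.10875 <1
  x=-3.886: |R|=1.34228 >1
  x=-3.748: |R|=1.18530 >1
Interval (-3.5714, 0).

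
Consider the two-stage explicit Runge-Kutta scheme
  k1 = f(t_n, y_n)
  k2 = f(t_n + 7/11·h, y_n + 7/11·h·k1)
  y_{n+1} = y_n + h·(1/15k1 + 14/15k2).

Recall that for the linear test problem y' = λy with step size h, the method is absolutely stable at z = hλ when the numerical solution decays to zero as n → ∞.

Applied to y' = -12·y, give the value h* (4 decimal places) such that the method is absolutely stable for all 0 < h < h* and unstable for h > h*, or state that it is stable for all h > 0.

On y'=λy, z=hλ:
  k1=λy_n ⇒ h·k1=z·y_n;  k2=λ(1+7/11z)y_n ⇒ h·k2=z(1+7/11z)y_n
  y_{n+1}/y_n = 1 + 1/15z + 14/15z(1+7/11z) = 1 + z + 98/165z²
  Hence R(z) = 1 + z + 98/165z².

Solve |R(x)|<1 on ℝ⁻.
x=-1: |R|=0.5939
R=1: x+98/165x²=0 ⇒ x=−165/98=-1.6837; min R=1−1/(4·98/165)=0.5791>−1
Confirm numerically:
  x=-1.471: |R|=0.81419 <1
  x=-1.405: |R|=0.76745 <1
  x=-0.760: |R|=0.58306 <1
  x=-1.930: |R|=1.28236 >1
  x=-1.826: |R|=1.15436 >1
So |R|<1 on (-1.6837, 0).

(-1.6837,0); λ=-12 ⇒ h* = (165/98)/12 = 0.1403.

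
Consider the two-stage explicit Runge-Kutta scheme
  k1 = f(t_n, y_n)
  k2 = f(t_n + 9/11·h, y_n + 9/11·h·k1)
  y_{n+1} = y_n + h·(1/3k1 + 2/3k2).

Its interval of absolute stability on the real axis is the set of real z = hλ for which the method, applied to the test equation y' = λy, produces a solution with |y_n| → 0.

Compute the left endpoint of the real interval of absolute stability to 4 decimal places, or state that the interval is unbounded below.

z* = -1.8333.

On y'=λy, z=hλ:
  k1=λy_n ⇒ h·k1=z·y_n;  k2=λ(1+9/11z)y_n ⇒ h·k2=z(1+9/11z)y_n
  y_{n+1}/y_n = 1 + 1/3z + 2/3z(1+9/11z) = 1 + z + 6/11z²
  Hence R(z) = 1 + z + 6/11z².

Boundary: |R(x)|=1, x<0.
x=-1.41: |R|=0.6744
R=1: x+6/11x²=0 ⇒ x=−11/6=-1.8333; min R=1−1/(4·6/11)=0.5417>−1
Confirm numerically:
  x=-1.637: |R|=0.82469 <1
  x=-1.421: |R|=0.68040 <1
  x=-1.046: |R|=0.55079 <1
  x=-0.813: |R|=0.54753 <1
  x=-2.371: |R|=1.69535 >1
  x=-2.187: |R|=1.42189 >1
Stable set (-1.8333, 0).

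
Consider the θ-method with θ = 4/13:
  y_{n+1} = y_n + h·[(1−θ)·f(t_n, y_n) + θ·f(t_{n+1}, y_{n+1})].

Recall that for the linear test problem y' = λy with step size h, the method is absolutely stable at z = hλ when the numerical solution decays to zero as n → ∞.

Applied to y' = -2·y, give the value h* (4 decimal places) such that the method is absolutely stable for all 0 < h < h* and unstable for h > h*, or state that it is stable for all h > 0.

(-5.2000,0); λ=-2 ⇒ h* = (26/5)/2 = 2.6000.

On y'=λy, z=hλ:
  y_{n+1} = y_n + z·[9/13·y_n + 4/13·y_{n+1}] ⇒ (1 − 4/13z)y_{n+1} = (1 + 9/13z)y_n
  Hence R(z) = (1 + 9/13z)/(1 − 4/13z).

Boundary: |R(x)|=1, x<0.
x=-0.48: |R|=0.5818
R=−1: 1+9/13x = −1+4/13x ⇒ -5/13x=2 ⇒ x=2/(-5/13)=-5.2000
Confirm numerically:
  x=-3.374: |R|=0.65542 <1
  x=-3.098: |R|=0.58609 <1
  x=-2.475: |R|=0.40502 <1
  x=-5.390: |R|=1.02749 >1
  x=-5.261: |R|=1.00896 >1
Stable set (-5.2000, 0).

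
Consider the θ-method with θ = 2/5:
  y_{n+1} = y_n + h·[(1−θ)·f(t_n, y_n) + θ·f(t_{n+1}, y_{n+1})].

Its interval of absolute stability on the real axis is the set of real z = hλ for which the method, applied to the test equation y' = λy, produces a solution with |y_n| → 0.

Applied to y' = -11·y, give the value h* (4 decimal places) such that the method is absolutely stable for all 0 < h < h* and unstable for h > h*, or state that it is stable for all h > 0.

On y'=λy, z=hλ:
  y_{n+1} = y_n + z·[3/5·y_n + 2/5·y_{n+1}] ⇒ (1 − 2/5z)y_{n+1} = (1 + 3/5z)y_n
  so R(z) = (1 + 3/5z)/(1 − 2/5z).

Solve |R(x)|<1 on ℝ⁻.
x=-1.31: |R|=0.1404
R=−1: 1+3/5x = −1+2/5x ⇒ -1/5x=2 ⇒ x=2/(-1/5)=-10.0000
Confirm numerically:
  x=-9.061: |R|=0.95939 <1
  x=-6.767: |R|=0.82556 <1
  x=-4.963: |R|=0.66254 <1
  x=-10.440: |R|=1.01700 >1
  x=-10.087: |R|=1.00346 >1
Stable set (-10.0000, 0).

(-10.0000,0); λ=-11 ⇒ h* = (10)/11 = 0.9091.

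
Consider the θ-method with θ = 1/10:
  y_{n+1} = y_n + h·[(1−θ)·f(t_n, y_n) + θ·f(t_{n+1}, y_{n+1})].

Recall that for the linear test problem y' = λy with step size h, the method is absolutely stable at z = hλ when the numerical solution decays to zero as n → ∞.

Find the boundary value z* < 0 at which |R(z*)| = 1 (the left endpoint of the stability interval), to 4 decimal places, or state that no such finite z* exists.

z* = -2.5000.

With y'=λy (z=hλ):
  y_{n+1} = y_n + z·[9/10·y_n + 1/10·y_{n+1}] ⇒ (1 − 1/10z)y_{n+1} = (1 + 9/10z)y_n
  R(z) = (1 + 9/10z)/(1 − 1/10z).

Find x<0 with |R(x)|<1.
x=-1.01: |R|=0.0827
R=−1: 1+9/10x = −1+1/10x ⇒ -4/5x=2 ⇒ x=2/(-4/5)=-2.5000
Confirm numerically:
  x=-1.888: |R|=0.58816 <1
  x=-1.193: |R|=0.06584 <1
  x=-1.114: |R|=0.00234 <1
  x=-2.878: |R|=1.23482 >1
  x=-2.770: |R|=1.16915 >1
Interval (-2.5000, 0).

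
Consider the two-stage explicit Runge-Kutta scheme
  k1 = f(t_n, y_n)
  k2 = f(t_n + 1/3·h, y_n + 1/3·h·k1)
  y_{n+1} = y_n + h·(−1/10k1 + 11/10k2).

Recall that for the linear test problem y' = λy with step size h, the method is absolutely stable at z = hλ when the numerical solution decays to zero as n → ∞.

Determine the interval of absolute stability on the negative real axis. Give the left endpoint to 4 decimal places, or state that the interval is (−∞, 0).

(-2.7273, 0).

With y'=λy (z=hλ):
  k1=λy_n ⇒ h·k1=z·y_n;  k2=λ(1+1/3z)y_n ⇒ h·k2=z(1+1/3z)y_n
  y_{n+1}/y_n = 1 − 1/10z + 11/10z(1+1/3z) = 1 + z + 11/30z²
  ⇒ R(z) = 1 + z + 11/30z².

Solve |R(x)|<1 on ℝ⁻.
x=-1.19: |R|=0.3292
R=1: x+11/30x²=0 ⇒ x=−30/11=-2.7273; min R=1−1/(4·11/30)=0.3182>−1
Confirm numerically:
  x=-2.681: |R|=0.95451 <1
  x=-2.659: |R|=0.93344 <1
  x=-1.757: |R|=0.37492 <1
  x=-1.405: |R|=0.31881 <1
  x=-3.311: |R|=1.70866 >1
  x=-3.300: |R|=1.69300 >1
  x=-3.260: |R|=1.63679 >1
Stable set (-2.7273, 0).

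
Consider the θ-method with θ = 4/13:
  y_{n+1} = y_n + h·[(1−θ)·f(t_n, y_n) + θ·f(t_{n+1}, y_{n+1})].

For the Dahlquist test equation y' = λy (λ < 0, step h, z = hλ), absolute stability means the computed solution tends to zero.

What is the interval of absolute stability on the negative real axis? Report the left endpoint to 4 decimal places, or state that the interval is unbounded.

(-5.2000, 0).

With y'=λy (z=hλ):
  y_{n+1} = y_n + z·[9/13·y_n + 4/13·y_{n+1}] ⇒ (1 − 4/13z)y_{n+1} = (1 + 9/13z)y_n
  so R(z) = (1 + 9/13z)/(1 − 4/13z).

Need |R(x)|<1, x<0.
x=-0.66: |R|=0.4514
R=−1: 1+9/13x = −1+4/13x ⇒ -5/13x=2 ⇒ x=2/(-5/13)=-5.2000
Confirm numerically:
  x=-4.683: |R|=0.91854 <1
  x=-3.578: |R|=0.70306 <1
  x=-2.383: |R|=0.37489 <1
  x=-5.539: |R|=1.04821 >1
  x=-5.437: |R|=1.03410 >1
Stable set (-5.2000, 0).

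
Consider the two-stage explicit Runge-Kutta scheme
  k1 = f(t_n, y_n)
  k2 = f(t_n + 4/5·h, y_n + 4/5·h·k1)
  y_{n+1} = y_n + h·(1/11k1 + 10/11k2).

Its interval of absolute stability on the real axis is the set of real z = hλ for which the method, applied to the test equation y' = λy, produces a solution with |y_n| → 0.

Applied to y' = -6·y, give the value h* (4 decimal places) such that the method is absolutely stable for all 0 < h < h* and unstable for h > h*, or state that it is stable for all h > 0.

Set f=λy, z=hλ:
  k1=λy_n ⇒ h·k1=z·y_n;  k2=λ(1+4/5z)y_n ⇒ h·k2=z(1+4/5z)y_n
  y_{n+1}/y_n = 1 + 1/11z + 10/11z(1+4/5z) = 1 + z + 8/11z²
  so R(z) = 1 + z + 8/11z².

Solve |R(x)|<1 on ℝ⁻.
x=-1.52: |R|=1.1603
R=1: x+8/11x²=0 ⇒ x=−11/8=-1.3750; min R=1−1/(4·8/11)=0.6562>−1
Confirm numerically:
  x=-1.154: |R|=0.81452 <1
  x=-0.907: |R|=0.69129 <1
  x=-0.727: |R|=0.65738 <1
  x=-1.950: |R|=1.81545 >1
  x=-1.413: |R|=1.03905 >1
So |R|<1 on (-1.3750, 0).

(-1.3750,0); λ=-6 ⇒ h* = (11/8)/6 = 0.2292.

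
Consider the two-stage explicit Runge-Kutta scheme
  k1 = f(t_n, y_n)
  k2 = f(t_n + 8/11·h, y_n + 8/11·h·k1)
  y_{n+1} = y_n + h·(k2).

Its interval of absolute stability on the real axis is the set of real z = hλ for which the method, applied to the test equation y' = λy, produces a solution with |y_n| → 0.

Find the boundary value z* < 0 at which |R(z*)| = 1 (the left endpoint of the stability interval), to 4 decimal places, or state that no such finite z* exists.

left endpoint -1.3750.

Set f=λy, z=hλ:
  k1=λy_n ⇒ h·k1=z·y_n;  k2=λ(1+8/11z)y_n ⇒ h·k2=z(1+8/11z)y_n
  y_{n+1}/y_n = 1 + z(1+8/11z) = 1 + z + 8/11z²
  Hence R(z) = 1 + z + 8/11z².

Need |R(x)|<1, x<0.
x=-0.81: |R|=0.6672
R=1: x+8/11x²=0 ⇒ x=−11/8=-1.3750; min R=1−1/(4·8/11)=0.6562>−1
Confirm numerically:
  x=-1.254: |R|=0.88965 <1
  x=-1.113: |R|=0.78792 <1
  x=-0.884: |R|=0.68433 <1
  x=-0.662: |R|=0.65672 <1
  x=-1.881: |R|=1.69221 >1
  x=-1.443: |R|=1.07136 >1
Interval (-1.3750, 0).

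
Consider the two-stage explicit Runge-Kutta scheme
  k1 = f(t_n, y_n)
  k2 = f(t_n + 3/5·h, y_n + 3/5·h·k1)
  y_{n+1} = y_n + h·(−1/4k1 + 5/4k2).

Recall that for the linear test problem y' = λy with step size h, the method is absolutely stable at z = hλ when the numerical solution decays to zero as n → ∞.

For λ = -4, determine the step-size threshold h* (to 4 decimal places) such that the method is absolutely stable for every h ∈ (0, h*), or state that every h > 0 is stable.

With y'=λy (z=hλ):
  k1=λy_n ⇒ h·k1=z·y_n;  k2=λ(1+3/5z)y_n ⇒ h·k2=z(1+3/5z)y_n
  y_{n+1}/y_n = 1 − 1/4z + 5/4z(1+3/5z) = 1 + z + 3/4z²
  so R(z) = 1 + z + 3/4z².

Need |R(x)|<1, x<0.
x=-1.3: |R|=0.9675
R=1: x+3/4x²=0 ⇒ x=−4/3=-1.3333; min R=1−1/(4·3/4)=0.6667>−1
Confirm numerically:
  x=-1.085: |R|=0.79792 <1
  x=-0.790: |R|=0.67807 <1
  x=-0.598: |R|=0.67020 <1
  x=-1.852: |R|=1.72043 >1
  x=-1.725: |R|=1.50672 >1
  x=-1.633: |R|=1.36702 >1
Stable set (-1.3333, 0).

(-1.3333,0); λ=-4 ⇒ h* = (4/3)/4 = 0.3333.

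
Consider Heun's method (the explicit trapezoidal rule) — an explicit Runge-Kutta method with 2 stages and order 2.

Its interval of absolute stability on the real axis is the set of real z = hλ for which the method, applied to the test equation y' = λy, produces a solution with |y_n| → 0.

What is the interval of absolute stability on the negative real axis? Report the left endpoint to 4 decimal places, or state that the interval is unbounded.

Test eqn y'=λy, z=hλ:
  order 2, 2-stage ⇒ R(z)=1+z+z^2/2
  (e.g. R(-1.06)=0.50180, |R|=0.50180)

Need |R(x)|<1, x<0.
x=-1.06: |R|=0.5018
|R(-1.68)|=0.7312 |R(-1.08)|=0.5032 |R(-0.99)|=0.5000
Bisect:
  x_lo=-2.7101 |R|=1.9623  x_hi=-0.1242 |R|=0.8835
  mid=-1.41717 |R|=0.58702 →hi
  mid=-2.06366 |R|=1.06569 →lo
  mid=-1.74042 |R|=0.77411 →hi
  mid=-1.90204 |R|=0.90684 →hi
  mid=-1.98285 |R|=0.98300 →hi
  mid=-2.02325 |R|=1.02352 →lo
  mid=-2.00305 |R|=1.00306 →lo
  mid=-1.99295 |R|=0.99297 →hi
  mid=-1.99800 |R|=0.99800 →hi
  ...
  [-2.00005,-1.99989] ⇒ x*=-2.0000
Interval (-2.0000, 0).

z∈(-2.0000,0).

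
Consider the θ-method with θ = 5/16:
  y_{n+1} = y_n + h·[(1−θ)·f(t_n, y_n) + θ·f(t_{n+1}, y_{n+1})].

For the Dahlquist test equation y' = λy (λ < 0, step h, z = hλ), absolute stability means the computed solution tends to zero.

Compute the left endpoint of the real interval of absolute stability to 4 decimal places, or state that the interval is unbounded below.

With y'=λy (z=hλ):
  y_{n+1} = y_n + z·[11/16·y_n + 5/16·y_{n+1}] ⇒ (1 − 5/16z)y_{n+1} = (1 + 11/16z)y_n
  ⇒ R(z) = (1 + 11/16z)/(1 − 5/16z).

Boundary: |R(x)|=1, x<0.
x=-1.45: |R|=0.0022
R=−1: 1+11/16x = −1+5/16x ⇒ -3/8x=2 ⇒ x=2/(-3/8)=-5.3333
Confirm numerically:
  x=-5.277: |R|=0.99203 <1
  x=-5.232: |R|=0.98558 <1
  x=-4.456: |R|=0.86249 <1
  x=-2.510: |R|=0.40665 <1
  x=-5.890: |R|=1.07349 >1
  x=-5.787: |R|=1.06058 >1
  x=-5.750: |R|=1.05587 >1
Interval (-5.3333, 0).

left endpoint -5.3333.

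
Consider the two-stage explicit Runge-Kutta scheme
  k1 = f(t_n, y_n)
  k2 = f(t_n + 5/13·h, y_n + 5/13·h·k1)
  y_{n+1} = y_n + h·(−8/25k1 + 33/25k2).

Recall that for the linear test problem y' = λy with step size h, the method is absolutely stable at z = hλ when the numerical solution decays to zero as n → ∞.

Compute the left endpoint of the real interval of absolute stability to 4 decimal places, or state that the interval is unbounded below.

left endpoint -1.9697.

With y'=λy (z=hλ):
  k1=λy_n ⇒ h·k1=z·y_n;  k2=λ(1+5/13z)y_n ⇒ h·k2=z(1+5/13z)y_n
  y_{n+1}/y_n = 1 − 8/25z + 33/25z(1+5/13z) = 1 + z + 33/65z²
  so R(z) = 1 + z + 33/65z².

Need |R(x)|<1, x<0.
x=-1.59: |R|=0.6935
R=1: x+33/65x²=0 ⇒ x=−65/33=-1.9697; min R=1−1/(4·33/65)=0.5076>−1
Confirm numerically:
  x=-1.716: |R|=0.77898 <1
  x=-1.528: |R|=0.65735 <1
  x=-1.027: |R|=0.50848 <1
  x=-1.006: |R|=0.50780 <1
  x=-2.515: |R|=1.69627 >1
  x=-2.290: |R|=1.37239 >1
  x=-2.076: |R|=1.11204 >1
Interval (-1.9697, 0).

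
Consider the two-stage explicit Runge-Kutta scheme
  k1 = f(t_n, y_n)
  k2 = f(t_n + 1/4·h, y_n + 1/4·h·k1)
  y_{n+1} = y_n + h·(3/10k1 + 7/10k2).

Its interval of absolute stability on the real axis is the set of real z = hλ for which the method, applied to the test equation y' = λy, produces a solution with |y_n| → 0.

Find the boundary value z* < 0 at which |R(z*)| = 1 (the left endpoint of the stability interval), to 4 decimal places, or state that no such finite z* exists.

Test eqn y'=λy, z=hλ:
  k1=λy_n ⇒ h·k1=z·y_n;  k2=λ(1+1/4z)y_n ⇒ h·k2=z(1+1/4z)y_n
  y_{n+1}/y_n = 1 + 3/10z + 7/10z(1+1/4z) = 1 + z + 7/40z²
  ⇒ R(z) = 1 + z + 7/40z².

Need |R(x)|<1, x<0.
x=-0.85: |R|=0.2764
R=1: x+7/40x²=0 ⇒ x=−40/7=-5.7143; min R=1−1/(4·7/40)=-0.4286>−1
Confirm numerically:
  x=-4.001: |R|=0.19960 <1
  x=-3.927: |R|=0.22827 <1
  x=-3.340: |R|=0.38777 <1
  x=-6.191: |R|=1.51648 >1
  x=-6.114: |R|=1.42767 >1
  x=-5.839: |R|=1.12744 >1
So |R|<1 on (-5.7143, 0).

left endpoint -5.7143.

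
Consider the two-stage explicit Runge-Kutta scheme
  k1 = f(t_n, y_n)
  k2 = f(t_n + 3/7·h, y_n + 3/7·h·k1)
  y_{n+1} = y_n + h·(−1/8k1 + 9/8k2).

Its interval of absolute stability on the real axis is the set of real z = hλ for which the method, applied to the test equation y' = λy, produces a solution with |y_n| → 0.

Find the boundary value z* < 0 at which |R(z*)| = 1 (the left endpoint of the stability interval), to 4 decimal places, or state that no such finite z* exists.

left endpoint -2.0741.

On y'=λy, z=hλ:
  k1=λy_n ⇒ h·k1=z·y_n;  k2=λ(1+3/7z)y_n ⇒ h·k2=z(1+3/7z)y_n
  y_{n+1}/y_n = 1 − 1/8z + 9/8z(1+3/7z) = 1 + z + 27/56z²
  Hence R(z) = 1 + z + 27/56z².

Find x<0 with |R(x)|<1.
x=-1.17: |R|=0.4900
R=1: x+27/56x²=0 ⇒ x=−56/27=-2.0741; min R=1−1/(4·27/56)=0.4815>−1
Confirm numerically:
  x=-1.384: |R|=0.53952 <1
  x=-1.111: |R|=0.48412 <1
  x=-0.909: |R|=0.48939 <1
  x=-2.656: |R|=1.74520 >1
  x=-2.227: |R|=1.16420 >1
  x=-2.208: |R|=1.14257 >1
So |R|<1 on (-2.0741, 0).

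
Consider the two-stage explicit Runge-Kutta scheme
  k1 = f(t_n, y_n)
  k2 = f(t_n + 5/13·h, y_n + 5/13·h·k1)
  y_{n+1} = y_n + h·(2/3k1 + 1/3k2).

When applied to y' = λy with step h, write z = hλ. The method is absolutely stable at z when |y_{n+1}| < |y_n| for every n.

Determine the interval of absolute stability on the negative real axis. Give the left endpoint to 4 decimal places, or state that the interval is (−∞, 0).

Test eqn y'=λy, z=hλ:
  k1=λy_n ⇒ h·k1=z·y_n;  k2=λ(1+5/13z)y_n ⇒ h·k2=z(1+5/13z)y_n
  y_{n+1}/y_n = 1 + 2/3z + 1/3z(1+5/13z) = 1 + z + 5/39z²
  ⇒ R(z) = 1 + z + 5/39z².

Find x<0 with |R(x)|<1.
x=-1.58: |R|=0.2599
R=1: x+5/39x²=0 ⇒ x=−39/5=-7.8000; min R=1−1/(4·5/39)=-0.9500>−1
Confirm numerically:
  x=-7.093: |R|=0.35708 <1
  x=-6.291: |R|=0.21707 <1
  x=-5.615: |R|=0.57292 <1
  x=-3.673: |R|=0.94339 <1
  x=-8.380: |R|=1.62313 >1
  x=-8.013: |R|=1.21882 >1
  x=-7.926: |R|=1.12804 >1
Interval (-7.8000, 0).

(-7.8000, 0).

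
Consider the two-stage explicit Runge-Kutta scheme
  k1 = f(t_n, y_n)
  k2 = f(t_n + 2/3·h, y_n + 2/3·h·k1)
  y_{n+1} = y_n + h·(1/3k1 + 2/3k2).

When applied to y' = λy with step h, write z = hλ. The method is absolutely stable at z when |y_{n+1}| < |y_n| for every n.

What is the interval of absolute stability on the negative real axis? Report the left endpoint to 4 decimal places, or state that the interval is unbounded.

z∈(-2.2500,0).

Set f=λy, z=hλ:
  k1=λy_n ⇒ h·k1=z·y_n;  k2=λ(1+2/3z)y_n ⇒ h·k2=z(1+2/3z)y_n
  y_{n+1}/y_n = 1 + 1/3z + 2/3z(1+2/3z) = 1 + z + 4/9z²
  Hence R(z) = 1 + z + 4/9z².

Boundary: |R(x)|=1, x<0.
x=-0.61: |R|=0.5554
R=1: x+4/9x²=0 ⇒ x=−9/4=-2.2500; min R=1−1/(4·4/9)=0.4375>−1
Confirm numerically:
  x=-2.006: |R|=0.78246 <1
  x=-1.478: |R|=0.49288 <1
  x=-1.225: |R|=0.44194 <1
  x=-2.785: |R|=1.66221 >1
  x=-2.438: |R|=1.20371 >1
  x=-2.375: |R|=1.13194 >1
Stable set (-2.2500, 0).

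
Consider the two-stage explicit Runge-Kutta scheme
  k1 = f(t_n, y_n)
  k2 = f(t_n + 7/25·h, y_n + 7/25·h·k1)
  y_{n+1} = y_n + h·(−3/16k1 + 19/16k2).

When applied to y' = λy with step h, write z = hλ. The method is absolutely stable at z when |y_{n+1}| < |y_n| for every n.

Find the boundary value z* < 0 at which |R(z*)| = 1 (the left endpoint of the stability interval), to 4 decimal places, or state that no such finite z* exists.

On y'=λy, z=hλ:
  k1=λy_n ⇒ h·k1=z·y_n;  k2=λ(1+7/25z)y_n ⇒ h·k2=z(1+7/25z)y_n
  y_{n+1}/y_n = 1 − 3/16z + 19/16z(1+7/25z) = 1 + z + 133/400z²
  Hence R(z) = 1 + z + 133/400z².

Boundary: |R(x)|=1, x<0.
x=-0.32: |R|=0.7140
R=1: x+133/400x²=0 ⇒ x=−400/133=-3.0075; min R=1−1/(4·133/400)=0.2481>−1
Confirm numerically:
  x=-2.166: |R|=0.39394 <1
  x=-2.009: |R|=0.33300 <1
  x=-1.332: |R|=0.25793 <1
  x=-3.467: |R|=1.52968 >1
  x=-3.464: |R|=1.52577 >1
  x=-3.226: |R|=1.23435 >1
Stable set (-3.0075, 0).

z* = -3.0075.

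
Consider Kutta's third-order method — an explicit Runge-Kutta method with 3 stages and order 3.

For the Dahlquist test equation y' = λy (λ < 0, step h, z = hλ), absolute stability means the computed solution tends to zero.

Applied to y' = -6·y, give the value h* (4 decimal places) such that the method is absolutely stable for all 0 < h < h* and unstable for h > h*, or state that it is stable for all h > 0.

With y'=λy (z=hλ):
  order 3, 3-stage ⇒ R(z)=1+z+z^2/2+z^3/6
  (e.g. R(-0.59)=0.54982, |R|=0.54982)

Find x<0 with |R(x)|<1.
x=-0.59: |R|=0.5498
|R(-2.16)|=0.5068 |R(-1.59)|=0.0041 |R(-0.82)|=0.4243
Bisect:
  x_lo=-3.0265 |R|=2.0669  x_hi=-0.0786 |R|=0.9244
  mid=-1.55255 |R|=0.02894 →hi
  mid=-2.28952 |R|=0.66881 →hi
  mid=-2.65801 |R|=1.25531 →lo
  mid=-2.47376 |R|=0.93705 →hi
  mid=-2.56588 |R|=1.08953 →lo
  mid=-2.51982 |R|=1.01168 →lo
  mid=-2.49679 |R|=0.97396 →hi
  mid=-2.50831 |R|=0.99272 →hi
  mid=-2.51407 |R|=1.00217 →lo
  ...
  [-2.51281,-2.51263] ⇒ x*=-2.5127
Stable set (-2.5127, 0).

(-2.5127,0); λ=-6 ⇒ h* = 0.4188.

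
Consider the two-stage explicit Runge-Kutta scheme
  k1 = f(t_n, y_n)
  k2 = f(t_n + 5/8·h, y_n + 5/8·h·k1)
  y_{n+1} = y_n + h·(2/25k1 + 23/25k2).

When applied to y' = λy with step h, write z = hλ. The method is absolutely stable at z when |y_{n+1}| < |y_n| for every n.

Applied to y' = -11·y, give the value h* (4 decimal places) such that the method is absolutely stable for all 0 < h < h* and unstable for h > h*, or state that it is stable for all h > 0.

Test eqn y'=λy, z=hλ:
  k1=λy_n ⇒ h·k1=z·y_n;  k2=λ(1+5/8z)y_n ⇒ h·k2=z(1+5/8z)y_n
  y_{n+1}/y_n = 1 + 2/25z + 23/25z(1+5/8z) = 1 + z + 23/40z²
  Hence R(z) = 1 + z + 23/40z².

Boundary: |R(x)|=1, x<0.
x=-0.35: |R|=0.7204
R=1: x+23/40x²=0 ⇒ x=−40/23=-1.7391; min R=1−1/(4·23/40)=0.5652>−1
Confirm numerically:
  x=-1.715: |R|=0.97620 <1
  x=-1.253: |R|=0.64976 <1
  x=-1.172: |R|=0.61781 <1
  x=-1.071: |R|=0.58855 <1
  x=-2.333: |R|=1.79666 >1
  x=-2.183: |R|=1.55716 >1
So |R|<1 on (-1.7391, 0).

(-1.7391,0); λ=-11 ⇒ h* = (40/23)/11 = 0.1581.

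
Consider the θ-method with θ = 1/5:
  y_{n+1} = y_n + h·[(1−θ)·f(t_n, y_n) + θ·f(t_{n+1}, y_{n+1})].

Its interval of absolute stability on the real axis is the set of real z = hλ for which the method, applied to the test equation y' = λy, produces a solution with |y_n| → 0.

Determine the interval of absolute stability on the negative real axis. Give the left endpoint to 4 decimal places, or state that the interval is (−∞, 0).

(-3.3333, 0).

With y'=λy (z=hλ):
  y_{n+1} = y_n + z·[4/5·y_n + 1/5·y_{n+1}] ⇒ (1 − 1/5z)y_{n+1} = (1 + 4/5z)y_n
  so R(z) = (1 + 4/5z)/(1 − 1/5z).

Need |R(x)|<1, x<0.
x=-0.95: |R|=0.2017
R=−1: 1+4/5x = −1+1/5x ⇒ -3/5x=2 ⇒ x=2/(-3/5)=-3.3333
Confirm numerically:
  x=-2.476: |R|=0.65597 <1
  x=-1.993: |R|=0.42500 <1
  x=-1.702: |R|=0.26977 <1
  x=-3.799: |R|=1.15877 >1
  x=-3.483: |R|=1.05293 >1
  x=-3.462: |R|=1.04562 >1
So |R|<1 on (-3.3333, 0).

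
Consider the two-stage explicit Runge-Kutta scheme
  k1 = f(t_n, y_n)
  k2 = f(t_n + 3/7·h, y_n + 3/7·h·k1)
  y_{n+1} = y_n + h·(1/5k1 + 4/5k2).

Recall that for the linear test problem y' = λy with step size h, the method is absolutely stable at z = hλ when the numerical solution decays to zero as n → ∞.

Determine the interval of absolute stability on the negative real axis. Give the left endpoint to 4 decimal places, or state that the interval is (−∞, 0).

On y'=λy, z=hλ:
  k1=λy_n ⇒ h·k1=z·y_n;  k2=λ(1+3/7z)y_n ⇒ h·k2=z(1+3/7z)y_n
  y_{n+1}/y_n = 1 + 1/5z + 4/5z(1+3/7z) = 1 + z + 12/35z²
  ⇒ R(z) = 1 + z + 12/35z².

Solve |R(x)|<1 on ℝ⁻.
x=-0.47: |R|=0.6057
R=1: x+12/35x²=0 ⇒ x=−35/12=-2.9167; min R=1−1/(4·12/35)=0.2708>−1
Confirm numerically:
  x=-2.752: |R|=0.84463 <1
  x=-2.129: |R|=0.42505 <1
  x=-1.829: |R|=0.31794 <1
  x=-3.439: |R|=1.61588 >1
  x=-3.346: |R|=1.49253 >1
Interval (-2.9167, 0).

(-2.9167, 0).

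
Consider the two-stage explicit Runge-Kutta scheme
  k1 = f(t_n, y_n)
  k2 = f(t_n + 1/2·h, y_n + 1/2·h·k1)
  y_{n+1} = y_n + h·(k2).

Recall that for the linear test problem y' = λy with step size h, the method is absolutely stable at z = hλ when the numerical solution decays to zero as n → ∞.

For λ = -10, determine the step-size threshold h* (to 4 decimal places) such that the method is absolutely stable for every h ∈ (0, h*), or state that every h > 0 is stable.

(-2.0000,0); λ=-10 ⇒ h* = (2)/10 = 0.2000.

Set f=λy, z=hλ:
  k1=λy_n ⇒ h·k1=z·y_n;  k2=λ(1+1/2z)y_n ⇒ h·k2=z(1+1/2z)y_n
  y_{n+1}/y_n = 1 + z(1+1/2z) = 1 + z + 1/2z²
  so R(z) = 1 + z + 1/2z².

Solve |R(x)|<1 on ℝ⁻.
x=-1.5: |R|=0.6250
R=1: x+1/2x²=0 ⇒ x=−2=-2.0000; min R=1−1/(4·1/2)=0.5000>−1
Confirm numerically:
  x=-1.731: |R|=0.76718 <1
  x=-1.572: |R|=0.66359 <1
  x=-1.471: |R|=0.61092 <1
  x=-1.257: |R|=0.53302 <1
  x=-2.564: |R|=1.72305 >1
  x=-2.268: |R|=1.30391 >1
  x=-2.080: |R|=1.08320 >1
Interval (-2.0000, 0).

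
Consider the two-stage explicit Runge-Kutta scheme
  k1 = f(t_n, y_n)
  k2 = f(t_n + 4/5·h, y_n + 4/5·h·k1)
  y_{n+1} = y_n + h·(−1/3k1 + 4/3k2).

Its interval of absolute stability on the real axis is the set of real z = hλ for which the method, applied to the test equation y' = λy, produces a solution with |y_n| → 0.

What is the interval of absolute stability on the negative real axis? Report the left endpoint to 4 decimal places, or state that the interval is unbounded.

Set f=λy, z=hλ:
  k1=λy_n ⇒ h·k1=z·y_n;  k2=λ(1+4/5z)y_n ⇒ h·k2=z(1+4/5z)y_n
  y_{n+1}/y_n = 1 − 1/3z + 4/3z(1+4/5z) = 1 + z + 16/15z²
  ⇒ R(z) = 1 + z + 16/15z².

Need |R(x)|<1, x<0.
x=-1.64: |R|=2.2289
R=1: x+16/15x²=0 ⇒ x=−15/16=-0.9375; min R=1−1/(4·16/15)=0.7656>−1
Confirm numerically:
  x=-0.859: |R|=0.92807 <1
  x=-0.678: |R|=0.81233 <1
  x=-0.378: |R|=0.77441 <1
  x=-1.095: |R|=1.18396 >1
  x=-1.044: |R|=1.11860 >1
So |R|<1 on (-0.9375, 0).

z∈(-0.9375,0).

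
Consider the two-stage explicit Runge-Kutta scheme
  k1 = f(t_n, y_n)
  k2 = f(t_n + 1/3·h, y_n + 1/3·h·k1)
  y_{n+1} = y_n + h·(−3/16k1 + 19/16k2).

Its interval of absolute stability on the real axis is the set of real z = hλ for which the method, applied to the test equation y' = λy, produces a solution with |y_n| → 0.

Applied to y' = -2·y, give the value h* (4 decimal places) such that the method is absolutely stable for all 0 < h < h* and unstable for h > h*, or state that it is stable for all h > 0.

(-2.5263,0); λ=-2 ⇒ h* = (48/19)/2 = 1.2632.

Test eqn y'=λy, z=hλ:
  k1=λy_n ⇒ h·k1=z·y_n;  k2=λ(1+1/3z)y_n ⇒ h·k2=z(1+1/3z)y_n
  y_{n+1}/y_n = 1 − 3/16z + 19/16z(1+1/3z) = 1 + z + 19/48z²
  ⇒ R(z) = 1 + z + 19/48z².

Find x<0 with |R(x)|<1.
x=-0.6: |R|=0.5425
R=1: x+19/48x²=0 ⇒ x=−48/19=-2.5263; min R=1−1/(4·19/48)=0.3684>−1
Confirm numerically:
  x=-2.414: |R|=0.89268 <1
  x=-1.827: |R|=0.49426 <1
  x=-1.724: |R|=0.45249 <1
  x=-1.476: |R|=0.38635 <1
  x=-3.048: |R|=1.62941 >1
  x=-2.953: |R|=1.49875 >1
  x=-2.594: |R|=1.06950 >1
Stable set (-2.5263, 0).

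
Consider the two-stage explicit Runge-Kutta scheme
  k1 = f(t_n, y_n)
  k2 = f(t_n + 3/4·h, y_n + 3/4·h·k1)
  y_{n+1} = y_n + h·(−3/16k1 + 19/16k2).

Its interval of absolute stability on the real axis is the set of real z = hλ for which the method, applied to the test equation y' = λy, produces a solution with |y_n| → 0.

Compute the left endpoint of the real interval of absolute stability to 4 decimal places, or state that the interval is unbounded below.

Set f=λy, z=hλ:
  k1=λy_n ⇒ h·k1=z·y_n;  k2=λ(1+3/4z)y_n ⇒ h·k2=z(1+3/4z)y_n
  y_{n+1}/y_n = 1 − 3/16z + 19/16z(1+3/4z) = 1 + z + 57/64z²
  R(z) = 1 + z + 57/64z².

Need |R(x)|<1, x<0.
x=-1.68: |R|=1.8337
R=1: x+57/64x²=0 ⇒ x=−64/57=-1.1228; min R=1−1/(4·57/64)=0.7193>−1
Confirm numerically:
  x=-0.952: |R|=0.85518 <1
  x=-0.947: |R|=0.85172 <1
  x=-0.513: |R|=0.72138 <1
  x=-1.657: |R|=1.78834 >1
  x=-1.272: |R|=1.16902 >1
Stable set (-1.1228, 0).

z* = -1.1228.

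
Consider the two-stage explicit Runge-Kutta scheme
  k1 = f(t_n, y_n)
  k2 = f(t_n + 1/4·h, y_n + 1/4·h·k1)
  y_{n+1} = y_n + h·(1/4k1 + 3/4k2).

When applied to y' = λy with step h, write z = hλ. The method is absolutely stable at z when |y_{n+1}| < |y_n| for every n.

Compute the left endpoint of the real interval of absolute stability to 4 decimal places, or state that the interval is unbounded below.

left endpoint -5.3333.

On y'=λy, z=hλ:
  k1=λy_n ⇒ h·k1=z·y_n;  k2=λ(1+1/4z)y_n ⇒ h·k2=z(1+1/4z)y_n
  y_{n+1}/y_n = 1 + 1/4z + 3/4z(1+1/4z) = 1 + z + 3/16z²
  so R(z) = 1 + z + 3/16z².

Need |R(x)|<1, x<0.
x=-1.12: |R|=0.1152
R=1: x+3/16x²=0 ⇒ x=−16/3=-5.3333; min R=1−1/(4·3/16)=-0.3333>−1
Confirm numerically:
  x=-5.210: |R|=0.87952 <1
  x=-5.016: |R|=0.70155 <1
  x=-4.182: |R|=0.09721 <1
  x=-3.064: |R|=0.30373 <1
  x=-5.914: |R|=1.64389 >1
  x=-5.798: |R|=1.50515 >1
  x=-5.614: |R|=1.29544 >1
Stable set (-5.3333, 0).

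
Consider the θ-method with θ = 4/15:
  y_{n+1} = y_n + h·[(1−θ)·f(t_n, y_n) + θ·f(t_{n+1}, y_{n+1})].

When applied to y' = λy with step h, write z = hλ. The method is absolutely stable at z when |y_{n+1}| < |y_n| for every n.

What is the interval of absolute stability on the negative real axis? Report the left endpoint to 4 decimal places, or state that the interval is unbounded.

On y'=λy, z=hλ:
  y_{n+1} = y_n + z·[11/15·y_n + 4/15·y_{n+1}] ⇒ (1 − 4/15z)y_{n+1} = (1 + 11/15z)y_n
  R(z) = (1 + 11/15z)/(1 − 4/15z).

Solve |R(x)|<1 on ℝ⁻.
x=-0.45: |R|=0.5982
R=−1: 1+11/15x = −1+4/15x ⇒ -7/15x=2 ⇒ x=2/(-7/15)=-4.2857
Confirm numerically:
  x=-2.803: |R|=0.60404 <1
  x=-2.598: |R|=0.53474 <1
  x=-2.459: |R|=0.48514 <1
  x=-1.960: |R|=0.28722 <1
  x=-4.731: |R|=1.09188 >1
  x=-4.631: |R|=1.07210 >1
Stable set (-4.2857, 0).

(-4.2857, 0).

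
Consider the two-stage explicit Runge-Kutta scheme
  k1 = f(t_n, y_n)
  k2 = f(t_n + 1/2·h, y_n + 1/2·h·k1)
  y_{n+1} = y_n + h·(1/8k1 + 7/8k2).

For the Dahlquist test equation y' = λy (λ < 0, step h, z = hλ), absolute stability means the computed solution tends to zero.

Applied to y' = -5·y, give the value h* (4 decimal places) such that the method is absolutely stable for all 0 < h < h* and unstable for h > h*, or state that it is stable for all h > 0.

On y'=λy, z=hλ:
  k1=λy_n ⇒ h·k1=z·y_n;  k2=λ(1+1/2z)y_n ⇒ h·k2=z(1+1/2z)y_n
  y_{n+1}/y_n = 1 + 1/8z + 7/8z(1+1/2z) = 1 + z + 7/16z²
  so R(z) = 1 + z + 7/16z².

Need |R(x)|<1, x<0.
x=-0.9: |R|=0.4544
R=1: x+7/16x²=0 ⇒ x=−16/7=-2.2857; min R=1−1/(4·7/16)=0.4286>−1
Confirm numerically:
  x=-1.729: |R|=0.57888 <1
  x=-1.578: |R|=0.51141 <1
  x=-1.114: |R|=0.42894 <1
  x=-0.990: |R|=0.43879 <1
  x=-2.873: |R|=1.73818 >1
  x=-2.498: |R|=1.23200 >1
So |R|<1 on (-2.2857, 0).

(-2.2857,0); λ=-5 ⇒ h* = (16/7)/5 = 0.4571.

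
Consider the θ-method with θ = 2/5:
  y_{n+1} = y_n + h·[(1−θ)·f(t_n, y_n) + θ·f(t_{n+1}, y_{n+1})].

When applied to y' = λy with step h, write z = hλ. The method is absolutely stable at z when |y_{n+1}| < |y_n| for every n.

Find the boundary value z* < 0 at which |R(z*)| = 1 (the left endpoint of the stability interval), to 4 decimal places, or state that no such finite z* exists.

With y'=λy (z=hλ):
  y_{n+1} = y_n + z·[3/5·y_n + 2/5·y_{n+1}] ⇒ (1 − 2/5z)y_{n+1} = (1 + 3/5z)y_n
  so R(z) = (1 + 3/5z)/(1 − 2/5z).

Find x<0 with |R(x)|<1.
x=-0.98: |R|=0.2960
R=−1: 1+3/5x = −1+2/5x ⇒ -1/5x=2 ⇒ x=2/(-1/5)=-10.0000
Confirm numerically:
  x=-8.992: |R|=0.95614 <1
  x=-8.779: |R|=0.94587 <1
  x=-6.298: |R|=0.78961 <1
  x=-10.516: |R|=1.01982 >1
  x=-10.218: |R|=1.00857 >1
So |R|<1 on (-10.0000, 0).

z* = -10.0000.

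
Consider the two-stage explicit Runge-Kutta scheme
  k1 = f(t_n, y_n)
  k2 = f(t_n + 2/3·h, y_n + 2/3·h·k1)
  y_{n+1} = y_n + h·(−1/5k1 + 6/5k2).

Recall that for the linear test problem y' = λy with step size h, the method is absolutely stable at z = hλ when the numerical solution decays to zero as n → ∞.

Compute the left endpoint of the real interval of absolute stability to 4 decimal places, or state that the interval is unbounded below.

z* = -1.2500.

Test eqn y'=λy, z=hλ:
  k1=λy_n ⇒ h·k1=z·y_n;  k2=λ(1+2/3z)y_n ⇒ h·k2=z(1+2/3z)y_n
  y_{n+1}/y_n = 1 − 1/5z + 6/5z(1+2/3z) = 1 + z + 4/5z²
  Hence R(z) = 1 + z + 4/5z².

Solve |R(x)|<1 on ℝ⁻.
x=-0.53: |R|=0.6947
R=1: x+4/5x²=0 ⇒ x=−5/4=-1.2500; min R=1−1/(4·4/5)=0.6875>−1
Confirm numerically:
  x=-1.188: |R|=0.94108 <1
  x=-1.072: |R|=0.84735 <1
  x=-0.744: |R|=0.69883 <1
  x=-0.675: |R|=0.68950 <1
  x=-1.692: |R|=1.59829 >1
  x=-1.308: |R|=1.06069 >1
Interval (-1.2500, 0).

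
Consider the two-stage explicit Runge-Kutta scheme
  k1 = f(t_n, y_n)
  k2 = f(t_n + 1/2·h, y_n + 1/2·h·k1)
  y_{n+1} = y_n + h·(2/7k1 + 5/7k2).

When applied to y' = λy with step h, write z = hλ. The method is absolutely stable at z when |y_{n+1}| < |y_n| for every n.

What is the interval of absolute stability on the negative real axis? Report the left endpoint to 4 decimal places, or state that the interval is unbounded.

On y'=λy, z=hλ:
  k1=λy_n ⇒ h·k1=z·y_n;  k2=λ(1+1/2z)y_n ⇒ h·k2=z(1+1/2z)y_n
  y_{n+1}/y_n = 1 + 2/7z + 5/7z(1+1/2z) = 1 + z + 5/14z²
  Hence R(z) = 1 + z + 5/14z².

Find x<0 with |R(x)|<1.
x=-0.32: |R|=0.7166
R=1: x+5/14x²=0 ⇒ x=−14/5=-2.8000; min R=1−1/(4·5/14)=0.3000>−1
Confirm numerically:
  x=-2.026: |R|=0.43996 <1
  x=-1.467: |R|=0.30160 <1
  x=-1.214: |R|=0.31236 <1
  x=-3.389: |R|=1.71290 >1
  x=-3.226: |R|=1.49081 >1
So |R|<1 on (-2.8000, 0).

(-2.8000, 0).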